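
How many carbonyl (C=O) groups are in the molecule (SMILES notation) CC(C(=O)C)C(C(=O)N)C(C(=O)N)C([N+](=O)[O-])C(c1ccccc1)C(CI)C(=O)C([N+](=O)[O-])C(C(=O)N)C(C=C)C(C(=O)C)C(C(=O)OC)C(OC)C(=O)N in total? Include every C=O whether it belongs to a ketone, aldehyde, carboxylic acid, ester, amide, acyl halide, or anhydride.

8

CH(COCH3): ketone, 1 C=O (running total 1).
CH(CONH2): amide, 1 C=O (running total 2).
CH(CONH2): amide, 1 C=O (running total 3).
CO: ketone, 1 C=O (running total 4).
CH(CONH2): amide, 1 C=O (running total 5).
CH(COCH3): ketone, 1 C=O (running total 6).
CH(COOCH3): ester, 1 C=O (running total 7).
CONH2: amide, 1 C=O (running total 8).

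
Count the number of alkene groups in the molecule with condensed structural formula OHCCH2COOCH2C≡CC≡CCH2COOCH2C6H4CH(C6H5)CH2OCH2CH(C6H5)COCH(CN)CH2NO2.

0

Working along the chain:
  OHC: terminal –CHO: carbonyl C bonded to H and C → aldehyde.
  CH2COOCH2: –C(=O)–O–C with C on the carbonyl side → ester.
  C≡C: C≡C triple bond → alkyne.
  C≡C: C≡C triple bond → alkyne.
  CH2COOCH2: –C(=O)–O–C with C on the carbonyl side → ester.
  C6H4: para-disubstituted benzene ring → arene.
  CH(C6H5): pendant –C6H5: benzene ring → arene.
  CH2OCH2: C–O–C with sp³ carbons on both sides and no adjacent C=O → ether.
  CH(C6H5): pendant –C6H5: benzene ring → arene.
  CO: –C(=O)– with carbon on both sides → ketone.
  CH(CN): pendant –C≡N: nitrile.
  CH2NO2: –NO2 on carbon → nitro group.
No segment is a alkene: C≡C is alkyne, not alkene; C≡C is alkyne, not alkene; C6H4 is arene, not alkene. → 0.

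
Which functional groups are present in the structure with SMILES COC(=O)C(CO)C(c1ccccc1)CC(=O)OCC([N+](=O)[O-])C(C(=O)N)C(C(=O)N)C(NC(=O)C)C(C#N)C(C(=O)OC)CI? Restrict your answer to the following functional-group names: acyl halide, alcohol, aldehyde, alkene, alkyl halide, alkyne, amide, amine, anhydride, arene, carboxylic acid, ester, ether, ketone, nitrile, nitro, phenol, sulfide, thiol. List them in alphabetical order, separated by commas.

Taking each segment in turn:
  CH3OOC: CH3O–C(=O)–: carbonyl C bonded to C and to –OCH3 → ester (not ketone + ether).
  CH(CH2OH): pendant –CH2OH on an sp³ backbone C → alcohol.
  CH(C6H5): pendant –C6H5: benzene ring → arene.
  CH2COOCH2: –C(=O)–O–C with C on the carbonyl side → ester.
  CH(NO2): –NO2 on an sp³ carbon → nitro (the N=O is not a carbonyl).
  CH(CONH2): pendant –CONH2: carbonyl C bonded to C and N → amide.
  CH(CONH2): pendant –CONH2: carbonyl C bonded to C and N → amide.
  CH(NHCOCH3): pendant –NHC(=O)CH3: N bonded to a carbonyl → amide (not amine).
  CH(CN): pendant –C≡N: nitrile.
  CH(COOCH3): pendant –COOCH3: carbonyl C bonded to C and –OCH3 → ester.
  CH2I: halogen on an sp³ carbon → alkyl halide.

alcohol, alkyl halide, amide, arene, ester, nitrile, nitro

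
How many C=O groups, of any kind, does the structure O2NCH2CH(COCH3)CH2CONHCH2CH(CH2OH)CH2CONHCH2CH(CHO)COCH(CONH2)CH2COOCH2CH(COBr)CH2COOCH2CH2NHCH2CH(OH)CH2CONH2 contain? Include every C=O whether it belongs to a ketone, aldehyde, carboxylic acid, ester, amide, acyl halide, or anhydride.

CH(COCH3): ketone, 1 C=O (running total 1).
CH2CONHCH2: amide, 1 C=O (running total 2).
CH2CONHCH2: amide, 1 C=O (running total 3).
CH(CHO): aldehyde, 1 C=O (running total 4).
CO: ketone, 1 C=O (running total 5).
CH(CONH2): amide, 1 C=O (running total 6).
CH2COOCH2: ester, 1 C=O (running total 7).
CH(COBr): acyl halide, 1 C=O (running total 8).
CH2COOCH2: ester, 1 C=O (running total 9).
CONH2: amide, 1 C=O (running total 10).

10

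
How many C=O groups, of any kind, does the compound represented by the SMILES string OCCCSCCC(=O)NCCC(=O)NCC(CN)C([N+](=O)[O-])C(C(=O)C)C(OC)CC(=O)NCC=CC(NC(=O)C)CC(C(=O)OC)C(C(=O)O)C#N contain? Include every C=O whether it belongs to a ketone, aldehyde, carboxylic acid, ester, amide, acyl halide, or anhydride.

7

CH2CONHCH2: amide, 1 C=O (running total 1).
CH2CONHCH2: amide, 1 C=O (running total 2).
CH(COCH3): ketone, 1 C=O (running total 3).
CH2CONHCH2: amide, 1 C=O (running total 4).
CH(NHCOCH3): amide, 1 C=O (running total 5).
CH(COOCH3): ester, 1 C=O (running total 6).
CH(COOH): carboxylic acid, 1 C=O (running total 7).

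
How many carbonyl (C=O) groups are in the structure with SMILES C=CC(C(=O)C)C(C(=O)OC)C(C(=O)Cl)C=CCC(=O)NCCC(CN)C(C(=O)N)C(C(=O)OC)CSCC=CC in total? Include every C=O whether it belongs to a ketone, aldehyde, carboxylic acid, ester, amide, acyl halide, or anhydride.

CH(COCH3): ketone, 1 C=O (running total 1).
CH(COOCH3): ester, 1 C=O (running total 2).
CH(COCl): acyl halide, 1 C=O (running total 3).
CH2CONHCH2: amide, 1 C=O (running total 4).
CH(CONH2): amide, 1 C=O (running total 5).
CH(COOCH3): ester, 1 C=O (running total 6).

6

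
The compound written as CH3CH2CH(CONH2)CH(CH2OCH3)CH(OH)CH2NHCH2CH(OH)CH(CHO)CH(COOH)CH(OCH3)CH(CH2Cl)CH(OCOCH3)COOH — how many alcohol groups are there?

pendant –CONH2: carbonyl C bonded to C and N → amide.
pendant –CH2OCH3: C–O–C linkage → ether.
–OH on an sp³ carbon → alcohol (secondary).
C–N–C with sp³ carbons and no adjacent C=O → amine (secondary).
–OH on an sp³ carbon → alcohol (secondary).
pendant –CHO: carbonyl C bonded to C and H → aldehyde.
pendant –COOH: carbonyl C bonded to C and –OH → carboxylic acid.
pendant –OCH3: C–O–C with sp³ C, no adjacent C=O → ether.
pendant –CH2X: halogen on sp³ carbon → alkyl halide.
pendant –OC(=O)CH3: an acyloxy group → ester.
–COOH: carbonyl C bonded to –OH and C → carboxylic acid (the –OH is not a separate alcohol).
Alcohol appears at: CH(OH), CH(OH) → 2.

2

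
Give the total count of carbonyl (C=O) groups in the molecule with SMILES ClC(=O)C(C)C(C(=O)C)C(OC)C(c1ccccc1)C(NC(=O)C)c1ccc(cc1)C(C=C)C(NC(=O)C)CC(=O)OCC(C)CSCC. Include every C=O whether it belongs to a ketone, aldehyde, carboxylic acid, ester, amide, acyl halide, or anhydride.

ClCO: acyl halide, 1 C=O (running total 1).
CH(COCH3): ketone, 1 C=O (running total 2).
CH(NHCOCH3): amide, 1 C=O (running total 3).
CH(NHCOCH3): amide, 1 C=O (running total 4).
CH2COOCH2: ester, 1 C=O (running total 5).

5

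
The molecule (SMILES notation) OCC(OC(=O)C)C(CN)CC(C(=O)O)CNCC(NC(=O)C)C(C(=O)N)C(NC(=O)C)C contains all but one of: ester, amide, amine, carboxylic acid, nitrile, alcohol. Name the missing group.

nitrile

alcohol: present (HOCH2 — HO– on an sp³ carbon → alcohol).
amide: present (CH(NHCOCH3) — pendant –NHC(=O)CH3: N bonded to a carbonyl → amide (not amine)).
carboxylic acid: present (CH(COOH) — pendant –COOH: carbonyl C bonded to C and –OH → carboxylic acid).
amine: present (CH(CH2NH2) — pendant –CH2NH2: N on sp³ C, no adjacent C=O → amine).
ester: present (CH(OCOCH3) — pendant –OC(=O)CH3: an acyloxy group → ester).
nitrile: no segment matches this pattern.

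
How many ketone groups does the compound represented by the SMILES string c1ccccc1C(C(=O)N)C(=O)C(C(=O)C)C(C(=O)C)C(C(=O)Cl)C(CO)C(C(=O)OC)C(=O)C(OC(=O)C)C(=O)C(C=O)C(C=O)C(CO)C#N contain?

C6H5– phenyl ring → arene.
pendant –CONH2: carbonyl C bonded to C and N → amide.
–C(=O)– with carbon on both sides → ketone.
pendant –COCH3: carbonyl C bonded to two carbons → ketone.
pendant –COCH3: carbonyl C bonded to two carbons → ketone.
pendant –C(=O)X: carbonyl C bonded to C and halogen → acyl halide.
pendant –CH2OH on an sp³ backbone C → alcohol.
pendant –COOCH3: carbonyl C bonded to C and –OCH3 → ester.
–C(=O)– with carbon on both sides → ketone.
pendant –OC(=O)CH3: an acyloxy group → ester.
–C(=O)– with carbon on both sides → ketone.
pendant –CHO: carbonyl C bonded to C and H → aldehyde.
pendant –CHO: carbonyl C bonded to C and H → aldehyde.
pendant –CH2OH on an sp³ backbone C → alcohol.
–C≡N: carbon triple-bonded to nitrogen → nitrile.
Ketone appears at: CO, CH(COCH3), CH(COCH3), CO, CO → 5.

5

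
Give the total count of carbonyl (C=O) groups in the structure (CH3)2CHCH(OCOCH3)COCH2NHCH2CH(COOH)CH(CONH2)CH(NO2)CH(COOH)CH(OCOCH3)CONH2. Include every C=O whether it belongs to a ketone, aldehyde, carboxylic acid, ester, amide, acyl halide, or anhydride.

7

CH(OCOCH3): ester, 1 C=O (running total 1).
CO: ketone, 1 C=O (running total 2).
CH(COOH): carboxylic acid, 1 C=O (running total 3).
CH(CONH2): amide, 1 C=O (running total 4).
CH(COOH): carboxylic acid, 1 C=O (running total 5).
CH(OCOCH3): ester, 1 C=O (running total 6).
CONH2: amide, 1 C=O (running total 7).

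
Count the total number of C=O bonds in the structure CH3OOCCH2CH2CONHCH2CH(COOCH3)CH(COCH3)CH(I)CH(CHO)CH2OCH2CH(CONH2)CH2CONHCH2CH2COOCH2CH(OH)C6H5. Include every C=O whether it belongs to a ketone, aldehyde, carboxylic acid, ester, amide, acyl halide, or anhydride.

CH3OOC: ester, 1 C=O (running total 1).
CH2CONHCH2: amide, 1 C=O (running total 2).
CH(COOCH3): ester, 1 C=O (running total 3).
CH(COCH3): ketone, 1 C=O (running total 4).
CH(CHO): aldehyde, 1 C=O (running total 5).
CH(CONH2): amide, 1 C=O (running total 6).
CH2CONHCH2: amide, 1 C=O (running total 7).
CH2COOCH2: ester, 1 C=O (running total 8).

8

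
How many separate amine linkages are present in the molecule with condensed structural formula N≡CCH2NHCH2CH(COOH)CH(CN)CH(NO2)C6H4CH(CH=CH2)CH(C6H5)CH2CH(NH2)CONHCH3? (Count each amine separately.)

2

Taking each segment in turn:
  N≡C: N≡C–: carbon triple-bonded to nitrogen → nitrile.
  CH2NHCH2: C–N–C with sp³ carbons and no adjacent C=O → amine (secondary).
  CH(COOH): pendant –COOH: carbonyl C bonded to C and –OH → carboxylic acid.
  CH(CN): pendant –C≡N: nitrile.
  CH(NO2): –NO2 on an sp³ carbon → nitro (the N=O is not a carbonyl).
  C6H4: para-disubstituted benzene ring → arene.
  CH(CH=CH2): pendant –CH=CH2: C=C double bond → alkene.
  CH(C6H5): pendant –C6H5: benzene ring → arene.
  CH(NH2): –NH2 on an sp³ carbon with no adjacent C=O → amine.
  CONHCH3: –C(=O)NHCH3: carbonyl C bonded to C and to N → amide (the N is not an amine).
Amine appears at: CH2NHCH2, CH(NH2) → 2.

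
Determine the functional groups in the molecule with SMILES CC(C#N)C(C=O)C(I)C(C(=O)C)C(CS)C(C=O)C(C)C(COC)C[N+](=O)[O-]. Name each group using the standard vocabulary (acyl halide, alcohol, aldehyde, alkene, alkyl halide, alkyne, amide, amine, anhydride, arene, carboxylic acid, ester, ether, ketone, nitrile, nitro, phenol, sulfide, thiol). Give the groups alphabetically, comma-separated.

pendant –C≡N: nitrile.
pendant –CHO: carbonyl C bonded to C and H → aldehyde.
halogen on an sp³ carbon → alkyl halide.
pendant –COCH3: carbonyl C bonded to two carbons → ketone.
pendant –CH2SH → thiol.
pendant –CHO: carbonyl C bonded to C and H → aldehyde.
pendant –CH2OCH3: C–O–C linkage → ether.
–NO2 on carbon → nitro group.

aldehyde, alkyl halide, ether, ketone, nitrile, nitro, thiol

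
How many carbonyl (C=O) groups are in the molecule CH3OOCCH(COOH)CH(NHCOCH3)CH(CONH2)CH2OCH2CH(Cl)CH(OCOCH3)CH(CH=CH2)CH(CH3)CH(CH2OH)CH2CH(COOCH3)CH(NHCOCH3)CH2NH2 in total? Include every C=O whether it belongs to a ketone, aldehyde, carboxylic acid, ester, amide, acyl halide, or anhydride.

7

CH3OOC: ester, 1 C=O (running total 1).
CH(COOH): carboxylic acid, 1 C=O (running total 2).
CH(NHCOCH3): amide, 1 C=O (running total 3).
CH(CONH2): amide, 1 C=O (running total 4).
CH(OCOCH3): ester, 1 C=O (running total 5).
CH(COOCH3): ester, 1 C=O (running total 6).
CH(NHCOCH3): amide, 1 C=O (running total 7).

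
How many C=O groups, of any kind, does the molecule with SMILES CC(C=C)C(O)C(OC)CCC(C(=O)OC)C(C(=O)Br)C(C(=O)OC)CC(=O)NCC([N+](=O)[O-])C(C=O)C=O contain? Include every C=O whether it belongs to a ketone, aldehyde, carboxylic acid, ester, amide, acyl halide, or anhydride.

6

CH(COOCH3): ester, 1 C=O (running total 1).
CH(COBr): acyl halide, 1 C=O (running total 2).
CH(COOCH3): ester, 1 C=O (running total 3).
CH2CONHCH2: amide, 1 C=O (running total 4).
CH(CHO): aldehyde, 1 C=O (running total 5).
CHO: aldehyde, 1 C=O (running total 6).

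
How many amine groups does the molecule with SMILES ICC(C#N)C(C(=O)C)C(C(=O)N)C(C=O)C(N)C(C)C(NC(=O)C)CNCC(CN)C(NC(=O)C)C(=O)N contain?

Reading the structure from left to right:
  ICH2: halogen on an sp³ carbon → alkyl halide.
  CH(CN): pendant –C≡N: nitrile.
  CH(COCH3): pendant –COCH3: carbonyl C bonded to two carbons → ketone.
  CH(CONH2): pendant –CONH2: carbonyl C bonded to C and N → amide.
  CH(CHO): pendant –CHO: carbonyl C bonded to C and H → aldehyde.
  CH(NH2): –NH2 on an sp³ carbon with no adjacent C=O → amine.
  CH(NHCOCH3): pendant –NHC(=O)CH3: N bonded to a carbonyl → amide (not amine).
  CH2NHCH2: C–N–C with sp³ carbons and no adjacent C=O → amine (secondary).
  CH(CH2NH2): pendant –CH2NH2: N on sp³ C, no adjacent C=O → amine.
  CH(NHCOCH3): pendant –NHC(=O)CH3: N bonded to a carbonyl → amide (not amine).
  CONH2: –C(=O)NH2: carbonyl C bonded to C and to N → amide (the N is not a separate amine).
Amine appears at: CH(NH2), CH2NHCH2, CH(CH2NH2) → 3.

3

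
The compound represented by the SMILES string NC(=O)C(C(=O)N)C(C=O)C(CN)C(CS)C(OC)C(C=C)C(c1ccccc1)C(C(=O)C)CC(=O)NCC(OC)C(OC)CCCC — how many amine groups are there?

1

Working along the chain:
  H2NCO: –C(=O)NH2: carbonyl C bonded to C and to N → amide (the N is not a separate amine).
  CH(CONH2): pendant –CONH2: carbonyl C bonded to C and N → amide.
  CH(CHO): pendant –CHO: carbonyl C bonded to C and H → aldehyde.
  CH(CH2NH2): pendant –CH2NH2: N on sp³ C, no adjacent C=O → amine.
  CH(CH2SH): pendant –CH2SH → thiol.
  CH(OCH3): pendant –OCH3: C–O–C with sp³ C, no adjacent C=O → ether.
  CH(CH=CH2): pendant –CH=CH2: C=C double bond → alkene.
  CH(C6H5): pendant –C6H5: benzene ring → arene.
  CH(COCH3): pendant –COCH3: carbonyl C bonded to two carbons → ketone.
  CH2CONHCH2: –C(=O)–N– linkage → amide (the N is not an amine).
  CH(OCH3): pendant –OCH3: C–O–C with sp³ C, no adjacent C=O → ether.
  CH(OCH3): pendant –OCH3: C–O–C with sp³ C, no adjacent C=O → ether.
Amine appears at: CH(CH2NH2) → 1.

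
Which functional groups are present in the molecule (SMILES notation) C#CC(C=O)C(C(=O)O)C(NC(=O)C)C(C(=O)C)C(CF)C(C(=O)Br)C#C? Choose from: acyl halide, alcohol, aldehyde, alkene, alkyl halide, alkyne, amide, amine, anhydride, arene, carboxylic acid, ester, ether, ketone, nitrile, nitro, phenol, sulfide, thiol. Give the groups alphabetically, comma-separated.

acyl halide, aldehyde, alkyl halide, alkyne, amide, carboxylic acid, ketone

Reading the structure from left to right:
  HC≡C: C≡C triple bond → alkyne.
  CH(CHO): pendant –CHO: carbonyl C bonded to C and H → aldehyde.
  CH(COOH): pendant –COOH: carbonyl C bonded to C and –OH → carboxylic acid.
  CH(NHCOCH3): pendant –NHC(=O)CH3: N bonded to a carbonyl → amide (not amine).
  CH(COCH3): pendant –COCH3: carbonyl C bonded to two carbons → ketone.
  CH(CH2F): pendant –CH2X: halogen on sp³ carbon → alkyl halide.
  CH(COBr): pendant –C(=O)X: carbonyl C bonded to C and halogen → acyl halide.
  C≡CH: C≡C triple bond → alkyne.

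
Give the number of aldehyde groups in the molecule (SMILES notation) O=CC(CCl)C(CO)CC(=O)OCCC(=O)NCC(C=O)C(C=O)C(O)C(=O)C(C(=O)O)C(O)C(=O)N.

3

terminal –CHO: carbonyl C bonded to H and C → aldehyde.
pendant –CH2X: halogen on sp³ carbon → alkyl halide.
pendant –CH2OH on an sp³ backbone C → alcohol.
–C(=O)–O–C with C on the carbonyl side → ester.
–C(=O)–N– linkage → amide (the N is not an amine).
pendant –CHO: carbonyl C bonded to C and H → aldehyde.
pendant –CHO: carbonyl C bonded to C and H → aldehyde.
–OH on an sp³ carbon → alcohol (secondary).
–C(=O)– with carbon on both sides → ketone.
pendant –COOH: carbonyl C bonded to C and –OH → carboxylic acid.
–OH on an sp³ carbon → alcohol (secondary).
–C(=O)NH2: carbonyl C bonded to C and to N → amide (the N is not a separate amine).
Aldehyde appears at: OHC, CH(CHO), CH(CHO) → 3.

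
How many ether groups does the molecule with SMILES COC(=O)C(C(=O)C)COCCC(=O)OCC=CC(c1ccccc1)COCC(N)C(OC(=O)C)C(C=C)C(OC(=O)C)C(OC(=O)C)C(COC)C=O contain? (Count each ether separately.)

Taking each segment in turn:
  CH3OOC: CH3O–C(=O)–: carbonyl C bonded to C and to –OCH3 → ester (not ketone + ether).
  CH(COCH3): pendant –COCH3: carbonyl C bonded to two carbons → ketone.
  CH2OCH2: C–O–C with sp³ carbons on both sides and no adjacent C=O → ether.
  CH2COOCH2: –C(=O)–O–C with C on the carbonyl side → ester.
  CH=CH: C=C double bond → alkene.
  CH(C6H5): pendant –C6H5: benzene ring → arene.
  CH2OCH2: C–O–C with sp³ carbons on both sides and no adjacent C=O → ether.
  CH(NH2): –NH2 on an sp³ carbon with no adjacent C=O → amine.
  CH(OCOCH3): pendant –OC(=O)CH3: an acyloxy group → ester.
  CH(CH=CH2): pendant –CH=CH2: C=C double bond → alkene.
  CH(OCOCH3): pendant –OC(=O)CH3: an acyloxy group → ester.
  CH(OCOCH3): pendant –OC(=O)CH3: an acyloxy group → ester.
  CH(CH2OCH3): pendant –CH2OCH3: C–O–C linkage → ether.
  CHO: terminal –CHO: carbonyl C bonded to H and C → aldehyde.
Ether appears at: CH2OCH2, CH2OCH2, CH(CH2OCH3) → 3.

3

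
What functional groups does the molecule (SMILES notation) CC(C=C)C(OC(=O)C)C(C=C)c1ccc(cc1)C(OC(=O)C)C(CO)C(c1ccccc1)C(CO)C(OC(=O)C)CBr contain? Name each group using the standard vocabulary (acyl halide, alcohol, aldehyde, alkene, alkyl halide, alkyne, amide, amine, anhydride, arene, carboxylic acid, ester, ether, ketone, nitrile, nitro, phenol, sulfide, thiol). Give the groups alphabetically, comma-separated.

Reading the structure from left to right:
  CH(CH=CH2): pendant –CH=CH2: C=C double bond → alkene.
  CH(OCOCH3): pendant –OC(=O)CH3: an acyloxy group → ester.
  CH(CH=CH2): pendant –CH=CH2: C=C double bond → alkene.
  C6H4: para-disubstituted benzene ring → arene.
  CH(OCOCH3): pendant –OC(=O)CH3: an acyloxy group → ester.
  CH(CH2OH): pendant –CH2OH on an sp³ backbone C → alcohol.
  CH(C6H5): pendant –C6H5: benzene ring → arene.
  CH(CH2OH): pendant –CH2OH on an sp³ backbone C → alcohol.
  CH(OCOCH3): pendant –OC(=O)CH3: an acyloxy group → ester.
  CH2Br: halogen on an sp³ carbon → alkyl halide.

alcohol, alkene, alkyl halide, arene, ester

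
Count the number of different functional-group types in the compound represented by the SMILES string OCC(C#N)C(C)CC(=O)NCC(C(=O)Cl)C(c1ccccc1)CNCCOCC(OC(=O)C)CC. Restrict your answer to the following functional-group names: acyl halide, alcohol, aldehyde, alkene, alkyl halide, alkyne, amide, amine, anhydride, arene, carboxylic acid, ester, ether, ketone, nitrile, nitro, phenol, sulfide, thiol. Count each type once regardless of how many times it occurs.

Reading the structure from left to right:
  HOCH2: HO– on an sp³ carbon → alcohol.
  CH(CN): pendant –C≡N: nitrile.
  CH2CONHCH2: –C(=O)–N– linkage → amide (the N is not an amine).
  CH(COCl): pendant –C(=O)X: carbonyl C bonded to C and halogen → acyl halide.
  CH(C6H5): pendant –C6H5: benzene ring → arene.
  CH2NHCH2: C–N–C with sp³ carbons and no adjacent C=O → amine (secondary).
  CH2OCH2: C–O–C with sp³ carbons on both sides and no adjacent C=O → ether.
  CH(OCOCH3): pendant –OC(=O)CH3: an acyloxy group → ester.
Distinct types present: acyl halide, alcohol, amide, amine, arene, ester, ether, nitrile.

8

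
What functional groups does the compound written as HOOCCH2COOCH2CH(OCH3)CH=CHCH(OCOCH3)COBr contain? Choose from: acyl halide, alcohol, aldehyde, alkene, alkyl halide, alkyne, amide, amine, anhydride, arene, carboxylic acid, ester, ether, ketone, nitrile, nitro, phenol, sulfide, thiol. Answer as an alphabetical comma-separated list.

Taking each segment in turn:
  HOOC: –COOH: carbonyl C bonded to –OH and C → carboxylic acid (the –OH is not a separate alcohol).
  CH2COOCH2: –C(=O)–O–C with C on the carbonyl side → ester.
  CH(OCH3): pendant –OCH3: C–O–C with sp³ C, no adjacent C=O → ether.
  CH=CH: C=C double bond → alkene.
  CH(OCOCH3): pendant –OC(=O)CH3: an acyloxy group → ester.
  COBr: –C(=O)Br: carbonyl C bonded to C and to a halogen → acyl halide (not alkyl halide).

acyl halide, alkene, carboxylic acid, ester, ether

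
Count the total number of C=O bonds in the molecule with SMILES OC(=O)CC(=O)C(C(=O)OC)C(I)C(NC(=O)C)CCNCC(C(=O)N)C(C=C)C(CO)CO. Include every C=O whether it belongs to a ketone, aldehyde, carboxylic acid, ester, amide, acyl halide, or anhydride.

5

HOOC: carboxylic acid, 1 C=O (running total 1).
CO: ketone, 1 C=O (running total 2).
CH(COOCH3): ester, 1 C=O (running total 3).
CH(NHCOCH3): amide, 1 C=O (running total 4).
CH(CONH2): amide, 1 C=O (running total 5).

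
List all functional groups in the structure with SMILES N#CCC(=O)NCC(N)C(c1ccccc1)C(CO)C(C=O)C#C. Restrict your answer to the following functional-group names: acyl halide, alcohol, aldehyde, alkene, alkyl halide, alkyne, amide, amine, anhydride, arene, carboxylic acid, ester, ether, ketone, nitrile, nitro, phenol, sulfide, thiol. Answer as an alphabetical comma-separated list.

Taking each segment in turn:
  N≡C: N≡C–: carbon triple-bonded to nitrogen → nitrile.
  CH2CONHCH2: –C(=O)–N– linkage → amide (the N is not an amine).
  CH(NH2): –NH2 on an sp³ carbon with no adjacent C=O → amine.
  CH(C6H5): pendant –C6H5: benzene ring → arene.
  CH(CH2OH): pendant –CH2OH on an sp³ backbone C → alcohol.
  CH(CHO): pendant –CHO: carbonyl C bonded to C and H → aldehyde.
  C≡CH: C≡C triple bond → alkyne.

alcohol, aldehyde, alkyne, amide, amine, arene, nitrile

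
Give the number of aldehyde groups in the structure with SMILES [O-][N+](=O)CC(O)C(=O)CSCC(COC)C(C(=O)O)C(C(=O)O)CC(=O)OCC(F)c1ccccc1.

Reading the structure from left to right:
  O2NCH2: –NO2 on carbon → nitro group.
  CH(OH): –OH on an sp³ carbon → alcohol (secondary).
  CO: –C(=O)– with carbon on both sides → ketone.
  CH2SCH2: C–S–C linkage → sulfide (thioether).
  CH(CH2OCH3): pendant –CH2OCH3: C–O–C linkage → ether.
  CH(COOH): pendant –COOH: carbonyl C bonded to C and –OH → carboxylic acid.
  CH(COOH): pendant –COOH: carbonyl C bonded to C and –OH → carboxylic acid.
  CH2COOCH2: –C(=O)–O–C with C on the carbonyl side → ester.
  CH(F): halogen on an sp³ carbon → alkyl halide.
  C6H5: –C6H5 phenyl ring → arene.
No segment is a aldehyde: CO is ketone, not aldehyde; CH(COOH) is carboxylic acid, not aldehyde; CH(COOH) is carboxylic acid, not aldehyde. → 0.

0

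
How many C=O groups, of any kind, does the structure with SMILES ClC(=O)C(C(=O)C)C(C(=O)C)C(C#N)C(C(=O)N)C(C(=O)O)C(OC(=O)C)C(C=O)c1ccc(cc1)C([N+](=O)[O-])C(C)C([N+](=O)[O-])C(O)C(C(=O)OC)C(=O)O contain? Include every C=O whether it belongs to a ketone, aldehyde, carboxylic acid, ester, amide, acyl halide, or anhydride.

9

ClCO: acyl halide, 1 C=O (running total 1).
CH(COCH3): ketone, 1 C=O (running total 2).
CH(COCH3): ketone, 1 C=O (running total 3).
CH(CONH2): amide, 1 C=O (running total 4).
CH(COOH): carboxylic acid, 1 C=O (running total 5).
CH(OCOCH3): ester, 1 C=O (running total 6).
CH(CHO): aldehyde, 1 C=O (running total 7).
CH(COOCH3): ester, 1 C=O (running total 8).
COOH: carboxylic acid, 1 C=O (running total 9).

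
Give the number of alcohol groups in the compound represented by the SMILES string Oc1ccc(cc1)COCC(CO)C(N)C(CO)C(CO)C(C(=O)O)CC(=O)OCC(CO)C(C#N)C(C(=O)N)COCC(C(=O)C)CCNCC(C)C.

Reading the structure from left to right:
  HOC6H4: –OH attached directly to an aromatic ring → phenol (not alcohol); the ring itself is an arene.
  CH2OCH2: C–O–C with sp³ carbons on both sides and no adjacent C=O → ether.
  CH(CH2OH): pendant –CH2OH on an sp³ backbone C → alcohol.
  CH(NH2): –NH2 on an sp³ carbon with no adjacent C=O → amine.
  CH(CH2OH): pendant –CH2OH on an sp³ backbone C → alcohol.
  CH(CH2OH): pendant –CH2OH on an sp³ backbone C → alcohol.
  CH(COOH): pendant –COOH: carbonyl C bonded to C and –OH → carboxylic acid.
  CH2COOCH2: –C(=O)–O–C with C on the carbonyl side → ester.
  CH(CH2OH): pendant –CH2OH on an sp³ backbone C → alcohol.
  CH(CN): pendant –C≡N: nitrile.
  CH(CONH2): pendant –CONH2: carbonyl C bonded to C and N → amide.
  CH2OCH2: C–O–C with sp³ carbons on both sides and no adjacent C=O → ether.
  CH(COCH3): pendant –COCH3: carbonyl C bonded to two carbons → ketone.
  CH2NHCH2: C–N–C with sp³ carbons and no adjacent C=O → amine (secondary).
Alcohol appears at: CH(CH2OH), CH(CH2OH), CH(CH2OH), CH(CH2OH) → 4.

4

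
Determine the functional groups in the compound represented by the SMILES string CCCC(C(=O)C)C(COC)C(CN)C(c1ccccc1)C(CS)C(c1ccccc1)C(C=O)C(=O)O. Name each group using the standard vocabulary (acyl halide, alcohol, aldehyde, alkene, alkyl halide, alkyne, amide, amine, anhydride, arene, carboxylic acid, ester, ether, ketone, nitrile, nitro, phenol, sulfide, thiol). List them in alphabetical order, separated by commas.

pendant –COCH3: carbonyl C bonded to two carbons → ketone.
pendant –CH2OCH3: C–O–C linkage → ether.
pendant –CH2NH2: N on sp³ C, no adjacent C=O → amine.
pendant –C6H5: benzene ring → arene.
pendant –CH2SH → thiol.
pendant –C6H5: benzene ring → arene.
pendant –CHO: carbonyl C bonded to C and H → aldehyde.
–COOH: carbonyl C bonded to –OH and C → carboxylic acid (the –OH is not a separate alcohol).

aldehyde, amine, arene, carboxylic acid, ether, ketone, thiol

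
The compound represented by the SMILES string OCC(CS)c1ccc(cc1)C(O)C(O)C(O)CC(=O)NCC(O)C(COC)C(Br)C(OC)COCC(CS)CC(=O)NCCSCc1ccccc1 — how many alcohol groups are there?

Taking each segment in turn:
  HOCH2: HO– on an sp³ carbon → alcohol.
  CH(CH2SH): pendant –CH2SH → thiol.
  C6H4: para-disubstituted benzene ring → arene.
  CH(OH): –OH on an sp³ carbon → alcohol (secondary).
  CH(OH): –OH on an sp³ carbon → alcohol (secondary).
  CH(OH): –OH on an sp³ carbon → alcohol (secondary).
  CH2CONHCH2: –C(=O)–N– linkage → amide (the N is not an amine).
  CH(OH): –OH on an sp³ carbon → alcohol (secondary).
  CH(CH2OCH3): pendant –CH2OCH3: C–O–C linkage → ether.
  CH(Br): halogen on an sp³ carbon → alkyl halide.
  CH(OCH3): pendant –OCH3: C–O–C with sp³ C, no adjacent C=O → ether.
  CH2OCH2: C–O–C with sp³ carbons on both sides and no adjacent C=O → ether.
  CH(CH2SH): pendant –CH2SH → thiol.
  CH2CONHCH2: –C(=O)–N– linkage → amide (the N is not an amine).
  CH2SCH2: C–S–C linkage → sulfide (thioether).
  C6H5: –C6H5 phenyl ring → arene.
Alcohol appears at: HOCH2, CH(OH), CH(OH), CH(OH), CH(OH) → 5.

5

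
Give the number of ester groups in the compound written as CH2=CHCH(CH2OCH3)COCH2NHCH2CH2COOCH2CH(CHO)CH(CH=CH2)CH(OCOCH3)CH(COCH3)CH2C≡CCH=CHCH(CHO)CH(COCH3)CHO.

Reading the structure from left to right:
  CH2=CH: C=C double bond → alkene.
  CH(CH2OCH3): pendant –CH2OCH3: C–O–C linkage → ether.
  CO: –C(=O)– with carbon on both sides → ketone.
  CH2NHCH2: C–N–C with sp³ carbons and no adjacent C=O → amine (secondary).
  CH2COOCH2: –C(=O)–O–C with C on the carbonyl side → ester.
  CH(CHO): pendant –CHO: carbonyl C bonded to C and H → aldehyde.
  CH(CH=CH2): pendant –CH=CH2: C=C double bond → alkene.
  CH(OCOCH3): pendant –OC(=O)CH3: an acyloxy group → ester.
  CH(COCH3): pendant –COCH3: carbonyl C bonded to two carbons → ketone.
  C≡C: C≡C triple bond → alkyne.
  CH=CH: C=C double bond → alkene.
  CH(CHO): pendant –CHO: carbonyl C bonded to C and H → aldehyde.
  CH(COCH3): pendant –COCH3: carbonyl C bonded to two carbons → ketone.
  CHO: terminal –CHO: carbonyl C bonded to H and C → aldehyde.
Ester appears at: CH2COOCH2, CH(OCOCH3) → 2.

2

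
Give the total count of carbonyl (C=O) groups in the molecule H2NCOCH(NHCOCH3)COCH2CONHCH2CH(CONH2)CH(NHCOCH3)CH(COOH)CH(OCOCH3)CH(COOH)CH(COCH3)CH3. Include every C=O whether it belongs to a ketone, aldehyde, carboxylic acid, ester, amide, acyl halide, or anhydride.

10

H2NCO: amide, 1 C=O (running total 1).
CH(NHCOCH3): amide, 1 C=O (running total 2).
CO: ketone, 1 C=O (running total 3).
CH2CONHCH2: amide, 1 C=O (running total 4).
CH(CONH2): amide, 1 C=O (running total 5).
CH(NHCOCH3): amide, 1 C=O (running total 6).
CH(COOH): carboxylic acid, 1 C=O (running total 7).
CH(OCOCH3): ester, 1 C=O (running total 8).
CH(COOH): carboxylic acid, 1 C=O (running total 9).
CH(COCH3): ketone, 1 C=O (running total 10).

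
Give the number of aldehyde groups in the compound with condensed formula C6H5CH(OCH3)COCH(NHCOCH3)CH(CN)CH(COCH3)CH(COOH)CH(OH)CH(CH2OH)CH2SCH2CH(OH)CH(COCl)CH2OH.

C6H5– phenyl ring → arene.
pendant –OCH3: C–O–C with sp³ C, no adjacent C=O → ether.
–C(=O)– with carbon on both sides → ketone.
pendant –NHC(=O)CH3: N bonded to a carbonyl → amide (not amine).
pendant –C≡N: nitrile.
pendant –COCH3: carbonyl C bonded to two carbons → ketone.
pendant –COOH: carbonyl C bonded to C and –OH → carboxylic acid.
–OH on an sp³ carbon → alcohol (secondary).
pendant –CH2OH on an sp³ backbone C → alcohol.
C–S–C linkage → sulfide (thioether).
–OH on an sp³ carbon → alcohol (secondary).
pendant –C(=O)X: carbonyl C bonded to C and halogen → acyl halide.
–OH on an sp³ carbon → alcohol.
No segment is a aldehyde: CO is ketone, not aldehyde; CH(COCH3) is ketone, not aldehyde; CH(COOH) is carboxylic acid, not aldehyde. → 0.

0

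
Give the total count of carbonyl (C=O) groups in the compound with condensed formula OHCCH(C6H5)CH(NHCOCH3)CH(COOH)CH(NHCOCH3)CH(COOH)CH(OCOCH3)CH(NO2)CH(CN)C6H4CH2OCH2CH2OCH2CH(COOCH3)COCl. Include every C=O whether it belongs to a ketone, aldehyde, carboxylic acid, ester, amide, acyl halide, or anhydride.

OHC: aldehyde, 1 C=O (running total 1).
CH(NHCOCH3): amide, 1 C=O (running total 2).
CH(COOH): carboxylic acid, 1 C=O (running total 3).
CH(NHCOCH3): amide, 1 C=O (running total 4).
CH(COOH): carboxylic acid, 1 C=O (running total 5).
CH(OCOCH3): ester, 1 C=O (running total 6).
CH(COOCH3): ester, 1 C=O (running total 7).
COCl: acyl halide, 1 C=O (running total 8).

8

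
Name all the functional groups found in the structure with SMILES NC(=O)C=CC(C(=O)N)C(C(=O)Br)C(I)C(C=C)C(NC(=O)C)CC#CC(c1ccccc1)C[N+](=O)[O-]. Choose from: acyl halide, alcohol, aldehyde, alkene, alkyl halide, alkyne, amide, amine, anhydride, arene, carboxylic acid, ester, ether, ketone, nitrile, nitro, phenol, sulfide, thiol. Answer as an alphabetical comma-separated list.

–C(=O)NH2: carbonyl C bonded to C and to N → amide (the N is not a separate amine).
C=C double bond → alkene.
pendant –CONH2: carbonyl C bonded to C and N → amide.
pendant –C(=O)X: carbonyl C bonded to C and halogen → acyl halide.
halogen on an sp³ carbon → alkyl halide.
pendant –CH=CH2: C=C double bond → alkene.
pendant –NHC(=O)CH3: N bonded to a carbonyl → amide (not amine).
C≡C triple bond → alkyne.
pendant –C6H5: benzene ring → arene.
–NO2 on carbon → nitro group.

acyl halide, alkene, alkyl halide, alkyne, amide, arene, nitro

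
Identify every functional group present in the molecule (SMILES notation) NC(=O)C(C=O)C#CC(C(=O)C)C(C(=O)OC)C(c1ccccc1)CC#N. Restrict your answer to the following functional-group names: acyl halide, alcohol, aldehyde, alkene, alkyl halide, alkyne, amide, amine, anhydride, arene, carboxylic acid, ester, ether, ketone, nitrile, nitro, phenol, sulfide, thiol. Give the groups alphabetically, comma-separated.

Reading the structure from left to right:
  H2NCO: –C(=O)NH2: carbonyl C bonded to C and to N → amide (the N is not a separate amine).
  CH(CHO): pendant –CHO: carbonyl C bonded to C and H → aldehyde.
  C≡C: C≡C triple bond → alkyne.
  CH(COCH3): pendant –COCH3: carbonyl C bonded to two carbons → ketone.
  CH(COOCH3): pendant –COOCH3: carbonyl C bonded to C and –OCH3 → ester.
  CH(C6H5): pendant –C6H5: benzene ring → arene.
  CN: –C≡N: carbon triple-bonded to nitrogen → nitrile.

aldehyde, alkyne, amide, arene, ester, ketone, nitrile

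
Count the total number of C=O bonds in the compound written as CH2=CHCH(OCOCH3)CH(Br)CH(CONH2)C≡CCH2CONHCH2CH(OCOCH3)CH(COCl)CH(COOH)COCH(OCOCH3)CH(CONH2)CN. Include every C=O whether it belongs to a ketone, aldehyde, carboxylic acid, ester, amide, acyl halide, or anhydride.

CH(OCOCH3): ester, 1 C=O (running total 1).
CH(CONH2): amide, 1 C=O (running total 2).
CH2CONHCH2: amide, 1 C=O (running total 3).
CH(OCOCH3): ester, 1 C=O (running total 4).
CH(COCl): acyl halide, 1 C=O (running total 5).
CH(COOH): carboxylic acid, 1 C=O (running total 6).
CO: ketone, 1 C=O (running total 7).
CH(OCOCH3): ester, 1 C=O (running total 8).
CH(CONH2): amide, 1 C=O (running total 9).

9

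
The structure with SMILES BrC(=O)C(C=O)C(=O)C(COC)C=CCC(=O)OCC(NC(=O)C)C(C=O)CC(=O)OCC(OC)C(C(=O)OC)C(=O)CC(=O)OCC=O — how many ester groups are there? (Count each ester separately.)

–C(=O)Br: carbonyl C bonded to C and to a halogen → acyl halide (not alkyl halide).
pendant –CHO: carbonyl C bonded to C and H → aldehyde.
–C(=O)– with carbon on both sides → ketone.
pendant –CH2OCH3: C–O–C linkage → ether.
C=C double bond → alkene.
–C(=O)–O–C with C on the carbonyl side → ester.
pendant –NHC(=O)CH3: N bonded to a carbonyl → amide (not amine).
pendant –CHO: carbonyl C bonded to C and H → aldehyde.
–C(=O)–O–C with C on the carbonyl side → ester.
pendant –OCH3: C–O–C with sp³ C, no adjacent C=O → ether.
pendant –COOCH3: carbonyl C bonded to C and –OCH3 → ester.
–C(=O)– with carbon on both sides → ketone.
–C(=O)–O–C with C on the carbonyl side → ester.
terminal –CHO: carbonyl C bonded to H and C → aldehyde.
Ester appears at: CH2COOCH2, CH2COOCH2, CH(COOCH3), CH2COOCH2 → 4.

4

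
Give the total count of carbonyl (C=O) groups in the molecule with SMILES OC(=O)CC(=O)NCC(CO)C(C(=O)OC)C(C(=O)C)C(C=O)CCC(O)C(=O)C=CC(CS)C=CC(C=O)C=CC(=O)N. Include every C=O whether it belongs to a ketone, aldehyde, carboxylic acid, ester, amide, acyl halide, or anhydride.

8

HOOC: carboxylic acid, 1 C=O (running total 1).
CH2CONHCH2: amide, 1 C=O (running total 2).
CH(COOCH3): ester, 1 C=O (running total 3).
CH(COCH3): ketone, 1 C=O (running total 4).
CH(CHO): aldehyde, 1 C=O (running total 5).
CO: ketone, 1 C=O (running total 6).
CH(CHO): aldehyde, 1 C=O (running total 7).
CONH2: amide, 1 C=O (running total 8).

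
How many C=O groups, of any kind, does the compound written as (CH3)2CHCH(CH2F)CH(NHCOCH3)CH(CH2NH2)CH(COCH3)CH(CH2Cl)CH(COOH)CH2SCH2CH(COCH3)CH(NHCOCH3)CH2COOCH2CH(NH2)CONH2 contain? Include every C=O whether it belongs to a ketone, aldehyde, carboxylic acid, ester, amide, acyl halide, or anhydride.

7

CH(NHCOCH3): amide, 1 C=O (running total 1).
CH(COCH3): ketone, 1 C=O (running total 2).
CH(COOH): carboxylic acid, 1 C=O (running total 3).
CH(COCH3): ketone, 1 C=O (running total 4).
CH(NHCOCH3): amide, 1 C=O (running total 5).
CH2COOCH2: ester, 1 C=O (running total 6).
CONH2: amide, 1 C=O (running total 7).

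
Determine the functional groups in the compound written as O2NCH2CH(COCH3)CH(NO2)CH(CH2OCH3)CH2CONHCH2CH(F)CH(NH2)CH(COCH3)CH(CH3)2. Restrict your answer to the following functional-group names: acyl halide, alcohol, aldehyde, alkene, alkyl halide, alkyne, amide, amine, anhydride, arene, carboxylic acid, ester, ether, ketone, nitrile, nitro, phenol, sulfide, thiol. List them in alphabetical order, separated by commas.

–NO2 on carbon → nitro group.
pendant –COCH3: carbonyl C bonded to two carbons → ketone.
–NO2 on an sp³ carbon → nitro (the N=O is not a carbonyl).
pendant –CH2OCH3: C–O–C linkage → ether.
–C(=O)–N– linkage → amide (the N is not an amine).
halogen on an sp³ carbon → alkyl halide.
–NH2 on an sp³ carbon with no adjacent C=O → amine.
pendant –COCH3: carbonyl C bonded to two carbons → ketone.

alkyl halide, amide, amine, ether, ketone, nitro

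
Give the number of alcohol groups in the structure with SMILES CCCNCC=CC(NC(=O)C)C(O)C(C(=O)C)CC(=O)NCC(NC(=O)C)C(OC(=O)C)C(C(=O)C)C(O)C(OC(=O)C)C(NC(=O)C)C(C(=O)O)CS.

2

C–N–C with sp³ carbons and no adjacent C=O → amine (secondary).
C=C double bond → alkene.
pendant –NHC(=O)CH3: N bonded to a carbonyl → amide (not amine).
–OH on an sp³ carbon → alcohol (secondary).
pendant –COCH3: carbonyl C bonded to two carbons → ketone.
–C(=O)–N– linkage → amide (the N is not an amine).
pendant –NHC(=O)CH3: N bonded to a carbonyl → amide (not amine).
pendant –OC(=O)CH3: an acyloxy group → ester.
pendant –COCH3: carbonyl C bonded to two carbons → ketone.
–OH on an sp³ carbon → alcohol (secondary).
pendant –OC(=O)CH3: an acyloxy group → ester.
pendant –NHC(=O)CH3: N bonded to a carbonyl → amide (not amine).
pendant –COOH: carbonyl C bonded to C and –OH → carboxylic acid.
–SH on an sp³ carbon → thiol.
Alcohol appears at: CH(OH), CH(OH) → 2.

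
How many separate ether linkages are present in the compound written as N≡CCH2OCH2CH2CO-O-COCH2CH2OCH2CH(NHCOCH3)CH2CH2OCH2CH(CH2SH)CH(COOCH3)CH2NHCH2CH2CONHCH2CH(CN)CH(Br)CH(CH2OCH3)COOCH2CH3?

Reading the structure from left to right:
  N≡C: N≡C–: carbon triple-bonded to nitrogen → nitrile.
  CH2OCH2: C–O–C with sp³ carbons on both sides and no adjacent C=O → ether.
  CH2CO-O-COCH2: two acyl groups sharing one oxygen, –C(=O)–O–C(=O)– → anhydride.
  CH2OCH2: C–O–C with sp³ carbons on both sides and no adjacent C=O → ether.
  CH(NHCOCH3): pendant –NHC(=O)CH3: N bonded to a carbonyl → amide (not amine).
  CH2OCH2: C–O–C with sp³ carbons on both sides and no adjacent C=O → ether.
  CH(CH2SH): pendant –CH2SH → thiol.
  CH(COOCH3): pendant –COOCH3: carbonyl C bonded to C and –OCH3 → ester.
  CH2NHCH2: C–N–C with sp³ carbons and no adjacent C=O → amine (secondary).
  CH2CONHCH2: –C(=O)–N– linkage → amide (the N is not an amine).
  CH(CN): pendant –C≡N: nitrile.
  CH(Br): halogen on an sp³ carbon → alkyl halide.
  CH(CH2OCH3): pendant –CH2OCH3: C–O–C linkage → ether.
  COOCH2CH3: –C(=O)OCH2CH3: carbonyl C bonded to C and to –OEt → ester.
Ether appears at: CH2OCH2, CH2OCH2, CH2OCH2, CH(CH2OCH3) → 4.

4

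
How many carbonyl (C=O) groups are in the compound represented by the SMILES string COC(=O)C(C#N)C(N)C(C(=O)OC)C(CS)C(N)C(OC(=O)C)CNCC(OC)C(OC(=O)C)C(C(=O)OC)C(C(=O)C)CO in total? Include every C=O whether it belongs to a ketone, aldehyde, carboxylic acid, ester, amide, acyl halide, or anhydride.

6

CH3OOC: ester, 1 C=O (running total 1).
CH(COOCH3): ester, 1 C=O (running total 2).
CH(OCOCH3): ester, 1 C=O (running total 3).
CH(OCOCH3): ester, 1 C=O (running total 4).
CH(COOCH3): ester, 1 C=O (running total 5).
CH(COCH3): ketone, 1 C=O (running total 6).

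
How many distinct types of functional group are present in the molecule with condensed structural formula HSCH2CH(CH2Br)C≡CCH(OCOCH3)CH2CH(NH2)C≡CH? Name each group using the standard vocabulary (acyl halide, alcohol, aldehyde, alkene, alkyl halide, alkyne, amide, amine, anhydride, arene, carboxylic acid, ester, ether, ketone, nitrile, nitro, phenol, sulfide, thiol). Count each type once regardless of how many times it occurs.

Working along the chain:
  HSCH2: –SH on an sp³ carbon → thiol.
  CH(CH2Br): pendant –CH2X: halogen on sp³ carbon → alkyl halide.
  C≡C: C≡C triple bond → alkyne.
  CH(OCOCH3): pendant –OC(=O)CH3: an acyloxy group → ester.
  CH(NH2): –NH2 on an sp³ carbon with no adjacent C=O → amine.
  C≡CH: C≡C triple bond → alkyne.
Distinct types present: alkyl halide, alkyne, amine, ester, thiol.

5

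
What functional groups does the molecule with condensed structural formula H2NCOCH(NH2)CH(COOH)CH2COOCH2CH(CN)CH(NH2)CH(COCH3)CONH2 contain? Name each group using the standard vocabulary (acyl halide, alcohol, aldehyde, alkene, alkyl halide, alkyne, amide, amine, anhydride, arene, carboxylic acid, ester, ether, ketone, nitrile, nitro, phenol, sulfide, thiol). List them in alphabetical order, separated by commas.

Reading the structure from left to right:
  H2NCO: –C(=O)NH2: carbonyl C bonded to C and to N → amide (the N is not a separate amine).
  CH(NH2): –NH2 on an sp³ carbon with no adjacent C=O → amine.
  CH(COOH): pendant –COOH: carbonyl C bonded to C and –OH → carboxylic acid.
  CH2COOCH2: –C(=O)–O–C with C on the carbonyl side → ester.
  CH(CN): pendant –C≡N: nitrile.
  CH(NH2): –NH2 on an sp³ carbon with no adjacent C=O → amine.
  CH(COCH3): pendant –COCH3: carbonyl C bonded to two carbons → ketone.
  CONH2: –C(=O)NH2: carbonyl C bonded to C and to N → amide (the N is not a separate amine).

amide, amine, carboxylic acid, ester, ketone, nitrile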